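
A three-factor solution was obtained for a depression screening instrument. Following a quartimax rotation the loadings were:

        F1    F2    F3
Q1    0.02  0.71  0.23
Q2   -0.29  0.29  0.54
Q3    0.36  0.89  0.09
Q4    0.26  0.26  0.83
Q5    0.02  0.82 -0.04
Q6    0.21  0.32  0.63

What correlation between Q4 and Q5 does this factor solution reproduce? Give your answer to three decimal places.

r̂ = Σ λ_i·λ_j across factors = (0.26)(0.02) + (0.26)(0.82) + (0.83)(-0.04)
  = +0.0052 +0.2132 -0.0332 = 0.1852

0.185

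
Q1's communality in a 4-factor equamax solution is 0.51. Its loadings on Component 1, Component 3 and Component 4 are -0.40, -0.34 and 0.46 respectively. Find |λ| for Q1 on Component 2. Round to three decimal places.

Under orthogonal rotation h² = Σλ², so λ_Component 2² = h² − (0.4872) = 0.51 − 0.4872 = 0.0228.
|λ| = √0.0228 = 0.1510.

0.151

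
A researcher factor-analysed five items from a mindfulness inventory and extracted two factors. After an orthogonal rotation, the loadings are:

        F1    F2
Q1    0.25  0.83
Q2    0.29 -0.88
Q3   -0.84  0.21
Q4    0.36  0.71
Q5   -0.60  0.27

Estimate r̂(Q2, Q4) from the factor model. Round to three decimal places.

r̂ = Σ λ_i·λ_j across factors = (0.29)(0.36) + (-0.88)(0.71)
  = +0.1044 -0.6248 = -0.5204

-0.520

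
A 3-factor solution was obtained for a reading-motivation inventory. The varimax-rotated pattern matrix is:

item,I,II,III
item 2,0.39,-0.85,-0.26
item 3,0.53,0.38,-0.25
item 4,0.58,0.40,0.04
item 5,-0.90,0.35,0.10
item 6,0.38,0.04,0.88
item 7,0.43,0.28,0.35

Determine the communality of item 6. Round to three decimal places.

0.920

h² = 0.38² + 0.04² + 0.88² = 0.1444 + 0.0016 + 0.7744 = 0.9204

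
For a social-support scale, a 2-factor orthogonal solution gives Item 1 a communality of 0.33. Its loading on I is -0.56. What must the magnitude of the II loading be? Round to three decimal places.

0.128

Under orthogonal rotation h² = Σλ², so λ_II² = h² − (0.3136) = 0.33 − 0.3136 = 0.0164.
|λ| = √0.0164 = 0.1281.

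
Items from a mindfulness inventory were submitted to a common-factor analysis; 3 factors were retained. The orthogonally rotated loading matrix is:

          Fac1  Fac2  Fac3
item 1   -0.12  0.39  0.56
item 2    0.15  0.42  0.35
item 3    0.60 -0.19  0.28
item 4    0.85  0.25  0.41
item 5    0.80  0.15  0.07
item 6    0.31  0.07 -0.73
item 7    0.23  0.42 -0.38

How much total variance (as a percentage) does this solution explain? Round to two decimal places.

SS loadings by factor: 1.9084, 0.6309, 1.3648; total = 3.9041.
Total variance with 7 standardized items is 7, so the solution explains 3.9041/7 = 0.5577 = 55.77%.

55.77%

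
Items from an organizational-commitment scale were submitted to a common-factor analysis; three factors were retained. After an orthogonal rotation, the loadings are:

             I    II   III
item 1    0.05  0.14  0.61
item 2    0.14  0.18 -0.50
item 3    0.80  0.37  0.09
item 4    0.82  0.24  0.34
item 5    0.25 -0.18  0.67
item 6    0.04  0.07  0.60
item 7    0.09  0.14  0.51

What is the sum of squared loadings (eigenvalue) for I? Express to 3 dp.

SS loadings for I = 0.05² + 0.14² + 0.80² + 0.82² + 0.25² + 0.04² + 0.09² = 0.0025 + 0.0196 + 0.6400 + 0.6724 + 0.0625 + 0.0016 + 0.0081 = 1.4067

1.407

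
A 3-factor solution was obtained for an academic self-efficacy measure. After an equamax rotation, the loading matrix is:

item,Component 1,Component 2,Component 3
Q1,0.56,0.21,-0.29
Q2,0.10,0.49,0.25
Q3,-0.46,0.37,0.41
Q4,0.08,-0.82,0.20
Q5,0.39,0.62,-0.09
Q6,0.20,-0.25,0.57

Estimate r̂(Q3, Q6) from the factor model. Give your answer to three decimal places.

r̂ = Σ λ_i·λ_j across factors = (-0.46)(0.20) + (0.37)(-0.25) + (0.41)(0.57)
  = -0.0920 -0.0925 +0.2337 = 0.0492

0.049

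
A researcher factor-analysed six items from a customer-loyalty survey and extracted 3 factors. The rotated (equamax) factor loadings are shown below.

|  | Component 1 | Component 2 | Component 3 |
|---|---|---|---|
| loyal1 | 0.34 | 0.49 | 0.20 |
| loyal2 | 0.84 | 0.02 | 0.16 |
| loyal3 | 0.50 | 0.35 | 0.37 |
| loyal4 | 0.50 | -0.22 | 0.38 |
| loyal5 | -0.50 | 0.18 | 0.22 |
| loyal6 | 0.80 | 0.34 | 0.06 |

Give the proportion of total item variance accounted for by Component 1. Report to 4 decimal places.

0.3685

SS loadings for Component 1 = 0.34² + 0.84² + 0.50² + 0.50² + (-0.50)² + 0.80² = 2.2112
Proportion of variance = 2.2112 / 6 = 0.3685.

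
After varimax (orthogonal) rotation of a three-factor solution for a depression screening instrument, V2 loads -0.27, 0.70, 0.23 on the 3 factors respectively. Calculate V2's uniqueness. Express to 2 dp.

0.38

h² = (-0.27)² + 0.70² + 0.23² = 0.0729 + 0.4900 + 0.0529 = 0.6158
Uniqueness u² = 1 − h² = 1 − 0.6158 = 0.3842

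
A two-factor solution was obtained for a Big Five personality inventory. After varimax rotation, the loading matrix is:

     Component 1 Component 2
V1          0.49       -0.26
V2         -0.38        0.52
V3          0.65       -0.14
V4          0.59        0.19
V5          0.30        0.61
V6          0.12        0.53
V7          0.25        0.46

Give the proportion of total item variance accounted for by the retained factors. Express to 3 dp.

SS loadings by factor: 1.3220, 1.2583; total = 2.5803.
Total variance with 7 standardized items is 7, so the solution explains 2.5803/7 = 0.3686.

0.369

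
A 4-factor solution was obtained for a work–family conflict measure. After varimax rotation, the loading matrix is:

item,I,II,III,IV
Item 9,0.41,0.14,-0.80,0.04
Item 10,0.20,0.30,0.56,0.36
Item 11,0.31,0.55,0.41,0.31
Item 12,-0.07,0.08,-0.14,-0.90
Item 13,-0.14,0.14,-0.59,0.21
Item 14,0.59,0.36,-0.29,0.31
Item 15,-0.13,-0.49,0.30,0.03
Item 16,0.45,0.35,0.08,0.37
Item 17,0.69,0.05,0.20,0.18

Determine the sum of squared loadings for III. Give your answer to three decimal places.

SS loadings for III = (-0.80)² + 0.56² + 0.41² + (-0.14)² + (-0.59)² + (-0.29)² + 0.30² + 0.08² + 0.20² = 0.6400 + 0.3136 + 0.1681 + 0.0196 + 0.3481 + 0.0841 + 0.0900 + 0.0064 + 0.0400 = 1.7099

1.710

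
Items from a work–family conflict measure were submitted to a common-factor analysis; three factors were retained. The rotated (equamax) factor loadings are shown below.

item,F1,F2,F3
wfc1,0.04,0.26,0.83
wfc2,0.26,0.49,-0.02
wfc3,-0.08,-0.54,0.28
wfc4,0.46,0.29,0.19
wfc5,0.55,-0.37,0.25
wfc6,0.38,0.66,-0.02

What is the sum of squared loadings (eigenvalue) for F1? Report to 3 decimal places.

0.734

SS loadings for F1 = 0.04² + 0.26² + (-0.08)² + 0.46² + 0.55² + 0.38² = 0.0016 + 0.0676 + 0.0064 + 0.2116 + 0.3025 + 0.1444 = 0.7341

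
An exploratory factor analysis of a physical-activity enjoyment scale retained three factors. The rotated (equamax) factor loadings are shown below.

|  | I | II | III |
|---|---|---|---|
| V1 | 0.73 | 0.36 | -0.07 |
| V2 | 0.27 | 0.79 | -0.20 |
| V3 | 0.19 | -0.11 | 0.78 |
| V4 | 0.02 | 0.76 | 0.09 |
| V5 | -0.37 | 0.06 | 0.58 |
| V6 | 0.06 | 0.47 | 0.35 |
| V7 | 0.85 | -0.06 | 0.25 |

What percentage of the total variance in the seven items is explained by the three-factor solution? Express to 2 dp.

60.85%

Communalities: 0.6674, 0.7370, 0.6566, 0.5861, 0.4769, 0.3470, 0.7886; Σh² = 4.2596.
Total variance with 7 standardized items is 7, so the solution explains 4.2596/7 = 0.6085 = 60.85%.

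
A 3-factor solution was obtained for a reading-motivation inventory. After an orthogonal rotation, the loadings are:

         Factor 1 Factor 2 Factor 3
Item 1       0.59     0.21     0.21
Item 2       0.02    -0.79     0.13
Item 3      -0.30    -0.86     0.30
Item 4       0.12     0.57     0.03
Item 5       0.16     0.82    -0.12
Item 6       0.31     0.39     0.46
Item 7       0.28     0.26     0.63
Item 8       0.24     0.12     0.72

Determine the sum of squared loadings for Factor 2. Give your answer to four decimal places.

2.6392

SS loadings for Factor 2 = 0.21² + (-0.79)² + (-0.86)² + 0.57² + 0.82² + 0.39² + 0.26² + 0.12² = 0.0441 + 0.6241 + 0.7396 + 0.3249 + 0.6724 + 0.1521 + 0.0676 + 0.0144 = 2.6392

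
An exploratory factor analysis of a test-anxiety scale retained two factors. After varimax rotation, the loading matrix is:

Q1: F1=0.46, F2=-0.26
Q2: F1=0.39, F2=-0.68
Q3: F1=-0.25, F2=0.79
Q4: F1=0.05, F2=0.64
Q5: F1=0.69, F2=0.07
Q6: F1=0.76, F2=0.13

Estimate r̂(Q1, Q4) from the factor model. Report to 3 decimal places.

r̂ = Σ λ_i·λ_j across factors = (0.46)(0.05) + (-0.26)(0.64)
  = +0.0230 -0.1664 = -0.1434

-0.143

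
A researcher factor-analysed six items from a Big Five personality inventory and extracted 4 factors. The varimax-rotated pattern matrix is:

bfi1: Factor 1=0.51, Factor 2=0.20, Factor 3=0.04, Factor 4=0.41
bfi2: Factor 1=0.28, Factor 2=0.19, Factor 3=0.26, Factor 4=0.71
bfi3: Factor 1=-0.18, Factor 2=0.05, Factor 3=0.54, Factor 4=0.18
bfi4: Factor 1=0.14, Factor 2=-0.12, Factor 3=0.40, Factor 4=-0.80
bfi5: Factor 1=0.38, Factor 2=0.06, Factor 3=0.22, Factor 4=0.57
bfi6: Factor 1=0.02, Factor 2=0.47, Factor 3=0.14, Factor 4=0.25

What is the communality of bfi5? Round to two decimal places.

h² = 0.38² + 0.06² + 0.22² + 0.57² = 0.1444 + 0.0036 + 0.0484 + 0.3249 = 0.5213

0.52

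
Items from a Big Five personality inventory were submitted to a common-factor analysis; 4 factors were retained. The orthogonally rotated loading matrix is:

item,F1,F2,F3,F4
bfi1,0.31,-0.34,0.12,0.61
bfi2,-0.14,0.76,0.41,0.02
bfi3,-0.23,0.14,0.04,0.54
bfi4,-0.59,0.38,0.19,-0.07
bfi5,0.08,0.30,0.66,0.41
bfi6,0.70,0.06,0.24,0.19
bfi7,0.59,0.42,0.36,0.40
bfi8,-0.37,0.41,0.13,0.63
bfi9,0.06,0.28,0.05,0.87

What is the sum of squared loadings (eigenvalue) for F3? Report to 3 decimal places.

0.862

SS loadings for F3 = 0.12² + 0.41² + 0.04² + 0.19² + 0.66² + 0.24² + 0.36² + 0.13² + 0.05² = 0.0144 + 0.1681 + 0.0016 + 0.0361 + 0.4356 + 0.0576 + 0.1296 + 0.0169 + 0.0025 = 0.8624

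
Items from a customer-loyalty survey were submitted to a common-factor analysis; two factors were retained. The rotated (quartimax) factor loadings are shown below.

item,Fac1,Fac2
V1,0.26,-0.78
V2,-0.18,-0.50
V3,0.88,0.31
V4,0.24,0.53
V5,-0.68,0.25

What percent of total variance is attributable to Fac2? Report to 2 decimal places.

25.96%

SS loadings for Fac2 = (-0.78)² + (-0.50)² + 0.31² + 0.53² + 0.25² = 1.2979
With 5 standardized items, total variance = 5. Proportion = 1.2979/5 = 0.2596 → 25.96%.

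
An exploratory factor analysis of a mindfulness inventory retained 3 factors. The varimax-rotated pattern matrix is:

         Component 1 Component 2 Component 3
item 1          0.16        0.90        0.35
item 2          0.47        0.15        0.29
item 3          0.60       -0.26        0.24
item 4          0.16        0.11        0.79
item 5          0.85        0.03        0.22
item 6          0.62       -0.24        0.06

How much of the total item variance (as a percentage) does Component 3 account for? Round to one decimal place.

15.7%

SS loadings for Component 3 = 0.35² + 0.29² + 0.24² + 0.79² + 0.22² + 0.06² = 0.9403
With 6 standardized items, total variance = 6. Proportion = 0.9403/6 = 0.1567 → 15.67%.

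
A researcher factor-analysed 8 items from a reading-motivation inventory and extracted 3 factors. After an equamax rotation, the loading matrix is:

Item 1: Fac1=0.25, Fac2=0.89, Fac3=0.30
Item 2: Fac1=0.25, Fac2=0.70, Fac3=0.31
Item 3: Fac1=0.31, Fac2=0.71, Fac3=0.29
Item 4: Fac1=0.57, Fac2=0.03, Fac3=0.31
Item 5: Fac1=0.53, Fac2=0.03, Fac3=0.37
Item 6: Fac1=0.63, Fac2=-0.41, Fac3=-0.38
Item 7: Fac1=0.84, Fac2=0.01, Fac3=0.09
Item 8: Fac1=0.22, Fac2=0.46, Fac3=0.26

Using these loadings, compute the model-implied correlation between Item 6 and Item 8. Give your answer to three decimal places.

r̂ = Σ λ_i·λ_j across factors = (0.63)(0.22) + (-0.41)(0.46) + (-0.38)(0.26)
  = +0.1386 -0.1886 -0.0988 = -0.1488

-0.149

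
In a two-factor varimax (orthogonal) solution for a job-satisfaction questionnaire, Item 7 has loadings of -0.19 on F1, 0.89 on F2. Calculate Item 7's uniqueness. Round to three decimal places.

h² = (-0.19)² + 0.89² = 0.0361 + 0.7921 = 0.8282
Uniqueness u² = 1 − h² = 1 − 0.8282 = 0.1718

0.172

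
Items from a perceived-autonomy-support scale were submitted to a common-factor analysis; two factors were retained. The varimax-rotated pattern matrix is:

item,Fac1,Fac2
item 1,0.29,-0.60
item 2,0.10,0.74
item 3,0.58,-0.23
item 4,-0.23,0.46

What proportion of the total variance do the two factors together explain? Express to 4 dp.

0.4139

Communalities: 0.4441, 0.5576, 0.3893, 0.2645; Σh² = 1.6555.
Total variance with 4 standardized items is 4, so the solution explains 1.6555/4 = 0.4139.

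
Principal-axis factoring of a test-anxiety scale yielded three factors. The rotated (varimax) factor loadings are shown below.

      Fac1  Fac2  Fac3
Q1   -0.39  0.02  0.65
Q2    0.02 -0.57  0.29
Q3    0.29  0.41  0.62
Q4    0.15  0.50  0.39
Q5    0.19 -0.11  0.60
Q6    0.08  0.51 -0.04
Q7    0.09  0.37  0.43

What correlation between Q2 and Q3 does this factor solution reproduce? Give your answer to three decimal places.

-0.048

r̂ = Σ λ_i·λ_j across factors = (0.02)(0.29) + (-0.57)(0.41) + (0.29)(0.62)
  = +0.0058 -0.2337 +0.1798 = -0.0481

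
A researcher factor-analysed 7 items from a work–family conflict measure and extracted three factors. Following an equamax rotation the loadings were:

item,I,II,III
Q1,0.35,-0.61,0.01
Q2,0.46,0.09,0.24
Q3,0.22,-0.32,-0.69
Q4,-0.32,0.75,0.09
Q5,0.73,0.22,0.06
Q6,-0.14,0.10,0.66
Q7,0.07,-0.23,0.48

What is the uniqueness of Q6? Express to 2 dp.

0.53

h² = (-0.14)² + 0.10² + 0.66² = 0.0196 + 0.0100 + 0.4356 = 0.4652
Uniqueness u² = 1 − h² = 1 − 0.4652 = 0.5348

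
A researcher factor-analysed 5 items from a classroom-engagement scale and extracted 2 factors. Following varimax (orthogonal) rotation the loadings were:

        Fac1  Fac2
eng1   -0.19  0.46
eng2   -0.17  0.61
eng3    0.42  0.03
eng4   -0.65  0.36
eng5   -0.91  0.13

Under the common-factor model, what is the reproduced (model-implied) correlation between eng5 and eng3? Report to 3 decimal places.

-0.378

r̂ = Σ λ_i·λ_j across factors = (-0.91)(0.42) + (0.13)(0.03)
  = -0.3822 +0.0039 = -0.3783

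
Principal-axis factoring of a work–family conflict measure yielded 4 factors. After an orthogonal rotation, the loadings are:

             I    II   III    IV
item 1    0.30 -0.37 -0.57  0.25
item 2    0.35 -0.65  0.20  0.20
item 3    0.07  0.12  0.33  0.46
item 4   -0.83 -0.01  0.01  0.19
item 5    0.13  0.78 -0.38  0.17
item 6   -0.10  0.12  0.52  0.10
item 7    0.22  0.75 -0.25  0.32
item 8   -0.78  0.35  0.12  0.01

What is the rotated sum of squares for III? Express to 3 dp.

0.966

SS loadings for III = (-0.57)² + 0.20² + 0.33² + 0.01² + (-0.38)² + 0.52² + (-0.25)² + 0.12² = 0.3249 + 0.0400 + 0.1089 + 0.0001 + 0.1444 + 0.2704 + 0.0625 + 0.0144 = 0.9656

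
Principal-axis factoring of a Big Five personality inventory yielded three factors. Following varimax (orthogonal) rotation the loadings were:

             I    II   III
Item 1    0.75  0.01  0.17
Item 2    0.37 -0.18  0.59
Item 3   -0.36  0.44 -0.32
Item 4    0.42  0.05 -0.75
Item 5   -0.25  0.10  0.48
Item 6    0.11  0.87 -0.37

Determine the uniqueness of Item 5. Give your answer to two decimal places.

0.70

h² = (-0.25)² + 0.10² + 0.48² = 0.0625 + 0.0100 + 0.2304 = 0.3029
Uniqueness u² = 1 − h² = 1 − 0.3029 = 0.6971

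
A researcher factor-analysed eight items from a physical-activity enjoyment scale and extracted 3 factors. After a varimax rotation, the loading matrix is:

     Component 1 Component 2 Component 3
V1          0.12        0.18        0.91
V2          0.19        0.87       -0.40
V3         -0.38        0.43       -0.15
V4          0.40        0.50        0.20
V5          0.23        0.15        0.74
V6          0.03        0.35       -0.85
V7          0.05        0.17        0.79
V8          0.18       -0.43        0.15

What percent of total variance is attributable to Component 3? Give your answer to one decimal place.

37.1%

SS loadings for Component 3 = 0.91² + (-0.40)² + (-0.15)² + 0.20² + 0.74² + (-0.85)² + 0.79² + 0.15² = 2.9673
With 8 standardized items, total variance = 8. Proportion = 2.9673/8 = 0.3709 → 37.09%.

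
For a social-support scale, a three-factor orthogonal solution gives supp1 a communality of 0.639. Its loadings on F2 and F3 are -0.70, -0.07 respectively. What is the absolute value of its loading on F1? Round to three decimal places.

0.380

Under orthogonal rotation h² = Σλ², so λ_F1² = h² − (0.4949) = 0.639 − 0.4949 = 0.1441.
|λ| = √0.1441 = 0.3796.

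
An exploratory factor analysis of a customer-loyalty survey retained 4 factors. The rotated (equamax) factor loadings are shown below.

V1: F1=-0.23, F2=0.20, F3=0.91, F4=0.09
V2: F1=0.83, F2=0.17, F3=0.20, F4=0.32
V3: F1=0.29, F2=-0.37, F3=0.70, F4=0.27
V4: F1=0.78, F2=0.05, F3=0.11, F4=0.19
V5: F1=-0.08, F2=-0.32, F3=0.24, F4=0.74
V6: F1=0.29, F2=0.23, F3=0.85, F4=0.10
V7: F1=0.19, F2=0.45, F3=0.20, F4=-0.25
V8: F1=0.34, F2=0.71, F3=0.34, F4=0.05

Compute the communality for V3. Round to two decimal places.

h² = 0.29² + (-0.37)² + 0.70² + 0.27² = 0.0841 + 0.1369 + 0.4900 + 0.0729 = 0.7839

0.78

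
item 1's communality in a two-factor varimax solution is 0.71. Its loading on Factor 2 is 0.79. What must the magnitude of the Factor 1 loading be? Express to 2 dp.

0.29

Under orthogonal rotation h² = Σλ², so λ_Factor 1² = h² − (0.6241) = 0.71 − 0.6241 = 0.0859.
|λ| = √0.0859 = 0.2931.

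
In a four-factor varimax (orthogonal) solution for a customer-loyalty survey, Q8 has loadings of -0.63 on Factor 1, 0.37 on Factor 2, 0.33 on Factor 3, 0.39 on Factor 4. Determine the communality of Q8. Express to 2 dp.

h² = (-0.63)² + 0.37² + 0.33² + 0.39² = 0.3969 + 0.1369 + 0.1089 + 0.1521 = 0.7948

0.79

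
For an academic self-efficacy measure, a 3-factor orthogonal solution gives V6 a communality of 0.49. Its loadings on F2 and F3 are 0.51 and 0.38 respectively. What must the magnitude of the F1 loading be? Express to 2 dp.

0.29

Under orthogonal rotation h² = Σλ², so λ_F1² = h² − (0.4045) = 0.49 − 0.4045 = 0.0855.
|λ| = √0.0855 = 0.2924.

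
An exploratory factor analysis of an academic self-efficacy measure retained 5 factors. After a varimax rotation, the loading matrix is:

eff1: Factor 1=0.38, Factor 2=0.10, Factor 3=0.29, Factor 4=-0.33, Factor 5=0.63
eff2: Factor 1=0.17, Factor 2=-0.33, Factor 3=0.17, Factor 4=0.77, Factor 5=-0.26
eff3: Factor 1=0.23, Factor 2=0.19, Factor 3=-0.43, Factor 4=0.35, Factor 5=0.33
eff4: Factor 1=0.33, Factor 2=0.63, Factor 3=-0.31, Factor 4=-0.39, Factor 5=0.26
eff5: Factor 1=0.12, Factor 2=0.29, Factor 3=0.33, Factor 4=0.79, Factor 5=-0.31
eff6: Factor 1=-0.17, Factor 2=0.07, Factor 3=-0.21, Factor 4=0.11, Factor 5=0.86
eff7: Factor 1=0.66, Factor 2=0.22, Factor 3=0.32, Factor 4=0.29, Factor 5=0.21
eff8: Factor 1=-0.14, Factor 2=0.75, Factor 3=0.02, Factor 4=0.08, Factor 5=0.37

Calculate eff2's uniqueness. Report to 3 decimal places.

h² = 0.17² + (-0.33)² + 0.17² + 0.77² + (-0.26)² = 0.0289 + 0.1089 + 0.0289 + 0.5929 + 0.0676 = 0.8272
Uniqueness u² = 1 − h² = 1 − 0.8272 = 0.1728

0.173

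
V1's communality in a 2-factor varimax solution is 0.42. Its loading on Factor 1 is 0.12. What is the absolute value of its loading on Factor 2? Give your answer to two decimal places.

0.64

Under orthogonal rotation h² = Σλ², so λ_Factor 2² = h² − (0.0144) = 0.42 − 0.0144 = 0.4056.
|λ| = √0.4056 = 0.6369.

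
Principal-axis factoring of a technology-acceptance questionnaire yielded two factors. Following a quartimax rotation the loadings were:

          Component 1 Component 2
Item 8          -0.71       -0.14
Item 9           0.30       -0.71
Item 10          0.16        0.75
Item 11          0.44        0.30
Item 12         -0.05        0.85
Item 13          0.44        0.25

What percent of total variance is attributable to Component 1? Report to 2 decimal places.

16.82%

SS loadings for Component 1 = (-0.71)² + 0.30² + 0.16² + 0.44² + (-0.05)² + 0.44² = 1.0094
With 6 standardized items, total variance = 6. Proportion = 1.0094/6 = 0.1682 → 16.82%.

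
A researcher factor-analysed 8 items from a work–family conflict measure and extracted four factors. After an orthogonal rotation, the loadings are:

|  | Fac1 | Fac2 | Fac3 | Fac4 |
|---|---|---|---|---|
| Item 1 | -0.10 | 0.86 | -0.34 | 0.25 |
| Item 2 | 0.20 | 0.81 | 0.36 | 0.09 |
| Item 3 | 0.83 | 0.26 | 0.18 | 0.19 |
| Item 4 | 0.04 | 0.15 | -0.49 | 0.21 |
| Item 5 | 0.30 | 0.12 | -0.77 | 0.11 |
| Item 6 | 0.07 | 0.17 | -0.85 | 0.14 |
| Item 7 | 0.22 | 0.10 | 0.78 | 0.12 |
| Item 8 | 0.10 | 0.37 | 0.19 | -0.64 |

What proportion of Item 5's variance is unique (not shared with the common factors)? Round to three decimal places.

h² = 0.30² + 0.12² + (-0.77)² + 0.11² = 0.0900 + 0.0144 + 0.5929 + 0.0121 = 0.7094
Uniqueness u² = 1 − h² = 1 − 0.7094 = 0.2906

0.291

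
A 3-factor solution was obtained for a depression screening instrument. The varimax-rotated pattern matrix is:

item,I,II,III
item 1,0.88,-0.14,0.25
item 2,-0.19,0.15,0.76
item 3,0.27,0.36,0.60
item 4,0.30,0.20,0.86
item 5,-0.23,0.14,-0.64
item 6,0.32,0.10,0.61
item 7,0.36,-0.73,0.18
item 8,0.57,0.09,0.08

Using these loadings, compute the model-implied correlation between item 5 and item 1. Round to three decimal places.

-0.382

r̂ = Σ λ_i·λ_j across factors = (-0.23)(0.88) + (0.14)(-0.14) + (-0.64)(0.25)
  = -0.2024 -0.0196 -0.1600 = -0.3820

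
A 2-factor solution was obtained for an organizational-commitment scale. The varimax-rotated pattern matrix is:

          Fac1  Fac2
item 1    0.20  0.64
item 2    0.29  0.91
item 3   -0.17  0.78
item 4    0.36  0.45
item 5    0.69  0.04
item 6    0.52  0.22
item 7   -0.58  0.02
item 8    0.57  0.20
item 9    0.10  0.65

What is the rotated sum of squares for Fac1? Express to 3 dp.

1.700

SS loadings for Fac1 = 0.20² + 0.29² + (-0.17)² + 0.36² + 0.69² + 0.52² + (-0.58)² + 0.57² + 0.10² = 0.0400 + 0.0841 + 0.0289 + 0.1296 + 0.4761 + 0.2704 + 0.3364 + 0.3249 + 0.0100 = 1.7004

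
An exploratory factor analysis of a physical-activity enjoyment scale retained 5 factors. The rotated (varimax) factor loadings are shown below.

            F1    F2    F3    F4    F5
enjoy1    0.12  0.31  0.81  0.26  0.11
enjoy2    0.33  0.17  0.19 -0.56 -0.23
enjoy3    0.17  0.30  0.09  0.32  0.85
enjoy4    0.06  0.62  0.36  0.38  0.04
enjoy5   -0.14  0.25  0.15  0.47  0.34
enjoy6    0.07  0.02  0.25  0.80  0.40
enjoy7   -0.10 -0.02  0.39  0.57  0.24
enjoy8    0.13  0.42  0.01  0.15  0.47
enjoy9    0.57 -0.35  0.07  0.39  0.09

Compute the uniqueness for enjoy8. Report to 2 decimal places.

h² = 0.13² + 0.42² + 0.01² + 0.15² + 0.47² = 0.0169 + 0.1764 + 0.0001 + 0.0225 + 0.2209 = 0.4368
Uniqueness u² = 1 − h² = 1 − 0.4368 = 0.5632

0.56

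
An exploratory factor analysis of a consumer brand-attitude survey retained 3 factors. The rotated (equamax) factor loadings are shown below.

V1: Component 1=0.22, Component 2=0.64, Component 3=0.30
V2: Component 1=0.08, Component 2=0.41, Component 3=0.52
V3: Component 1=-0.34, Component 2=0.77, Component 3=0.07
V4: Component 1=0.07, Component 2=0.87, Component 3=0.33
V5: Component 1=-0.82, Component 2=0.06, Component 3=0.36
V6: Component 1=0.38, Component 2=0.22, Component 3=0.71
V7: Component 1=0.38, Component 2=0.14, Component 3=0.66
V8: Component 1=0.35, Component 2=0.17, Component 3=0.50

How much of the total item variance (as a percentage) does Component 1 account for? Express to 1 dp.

15.7%

SS loadings for Component 1 = 0.22² + 0.08² + (-0.34)² + 0.07² + (-0.82)² + 0.38² + 0.38² + 0.35² = 1.2590
With 8 standardized items, total variance = 8. Proportion = 1.2590/8 = 0.1574 → 15.74%.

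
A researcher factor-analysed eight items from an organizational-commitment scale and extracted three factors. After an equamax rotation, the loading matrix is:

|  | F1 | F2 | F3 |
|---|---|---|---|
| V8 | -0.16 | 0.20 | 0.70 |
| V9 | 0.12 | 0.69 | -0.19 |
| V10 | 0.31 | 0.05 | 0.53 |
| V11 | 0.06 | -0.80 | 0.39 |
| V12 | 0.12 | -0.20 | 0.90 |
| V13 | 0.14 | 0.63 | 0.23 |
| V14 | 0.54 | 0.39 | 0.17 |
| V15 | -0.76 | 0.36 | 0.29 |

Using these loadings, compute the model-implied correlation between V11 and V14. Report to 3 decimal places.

-0.213

r̂ = Σ λ_i·λ_j across factors = (0.06)(0.54) + (-0.80)(0.39) + (0.39)(0.17)
  = +0.0324 -0.3120 +0.0663 = -0.2133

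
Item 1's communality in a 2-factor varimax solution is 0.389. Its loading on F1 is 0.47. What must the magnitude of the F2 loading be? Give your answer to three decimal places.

0.410

Under orthogonal rotation h² = Σλ², so λ_F2² = h² − (0.2209) = 0.389 − 0.2209 = 0.1681.
|λ| = √0.1681 = 0.4100.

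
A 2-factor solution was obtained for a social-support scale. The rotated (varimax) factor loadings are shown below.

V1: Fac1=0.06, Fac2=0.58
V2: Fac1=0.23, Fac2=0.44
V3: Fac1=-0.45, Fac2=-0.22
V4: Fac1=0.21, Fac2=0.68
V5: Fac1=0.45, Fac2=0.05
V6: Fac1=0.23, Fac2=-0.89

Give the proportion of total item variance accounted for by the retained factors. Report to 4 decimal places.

0.3990

Communalities: 0.3400, 0.2465, 0.2509, 0.5065, 0.2050, 0.8450; Σh² = 2.3939.
Total variance with 6 standardized items is 6, so the solution explains 2.3939/6 = 0.3990.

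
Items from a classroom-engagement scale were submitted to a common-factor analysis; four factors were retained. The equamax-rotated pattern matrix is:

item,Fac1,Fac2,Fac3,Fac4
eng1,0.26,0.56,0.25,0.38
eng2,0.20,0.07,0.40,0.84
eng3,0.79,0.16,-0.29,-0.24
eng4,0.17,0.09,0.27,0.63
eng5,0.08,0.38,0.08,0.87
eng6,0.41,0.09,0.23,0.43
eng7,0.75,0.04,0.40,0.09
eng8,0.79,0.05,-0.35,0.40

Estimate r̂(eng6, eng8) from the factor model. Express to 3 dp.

r̂ = Σ λ_i·λ_j across factors = (0.41)(0.79) + (0.09)(0.05) + (0.23)(-0.35) + (0.43)(0.40)
  = +0.3239 +0.0045 -0.0805 +0.1720 = 0.4199

0.420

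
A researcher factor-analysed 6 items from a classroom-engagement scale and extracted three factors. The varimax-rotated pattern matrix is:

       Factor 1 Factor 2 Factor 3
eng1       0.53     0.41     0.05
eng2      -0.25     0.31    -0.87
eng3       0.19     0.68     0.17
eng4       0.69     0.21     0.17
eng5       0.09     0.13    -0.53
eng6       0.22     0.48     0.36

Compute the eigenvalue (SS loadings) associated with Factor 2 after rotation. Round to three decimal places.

SS loadings for Factor 2 = 0.41² + 0.31² + 0.68² + 0.21² + 0.13² + 0.48² = 0.1681 + 0.0961 + 0.4624 + 0.0441 + 0.0169 + 0.2304 = 1.0180

1.018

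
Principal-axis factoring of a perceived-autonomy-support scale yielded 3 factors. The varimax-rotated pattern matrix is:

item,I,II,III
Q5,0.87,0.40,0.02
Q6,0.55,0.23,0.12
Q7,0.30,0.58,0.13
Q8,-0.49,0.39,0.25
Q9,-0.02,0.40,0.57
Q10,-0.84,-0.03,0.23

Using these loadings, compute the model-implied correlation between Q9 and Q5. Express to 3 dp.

0.154

r̂ = Σ λ_i·λ_j across factors = (-0.02)(0.87) + (0.40)(0.40) + (0.57)(0.02)
  = -0.0174 +0.1600 +0.0114 = 0.1540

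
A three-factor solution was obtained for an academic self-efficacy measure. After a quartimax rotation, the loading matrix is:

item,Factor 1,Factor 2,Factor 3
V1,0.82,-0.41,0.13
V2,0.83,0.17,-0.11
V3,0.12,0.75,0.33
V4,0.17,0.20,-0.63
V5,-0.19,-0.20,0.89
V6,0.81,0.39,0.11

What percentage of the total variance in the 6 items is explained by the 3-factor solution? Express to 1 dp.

Communalities: 0.8574, 0.7299, 0.6858, 0.4658, 0.8682, 0.8203; Σh² = 4.4274.
Total variance with 6 standardized items is 6, so the solution explains 4.4274/6 = 0.7379 = 73.79%.

73.8%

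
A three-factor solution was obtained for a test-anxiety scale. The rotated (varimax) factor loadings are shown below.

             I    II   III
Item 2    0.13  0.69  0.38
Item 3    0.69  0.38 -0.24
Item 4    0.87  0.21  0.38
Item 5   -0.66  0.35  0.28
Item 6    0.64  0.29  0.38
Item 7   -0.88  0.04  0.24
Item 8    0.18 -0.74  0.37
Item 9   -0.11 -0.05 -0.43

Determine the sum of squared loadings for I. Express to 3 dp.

SS loadings for I = 0.13² + 0.69² + 0.87² + (-0.66)² + 0.64² + (-0.88)² + 0.18² + (-0.11)² = 0.0169 + 0.4761 + 0.7569 + 0.4356 + 0.4096 + 0.7744 + 0.0324 + 0.0121 = 2.9140

2.914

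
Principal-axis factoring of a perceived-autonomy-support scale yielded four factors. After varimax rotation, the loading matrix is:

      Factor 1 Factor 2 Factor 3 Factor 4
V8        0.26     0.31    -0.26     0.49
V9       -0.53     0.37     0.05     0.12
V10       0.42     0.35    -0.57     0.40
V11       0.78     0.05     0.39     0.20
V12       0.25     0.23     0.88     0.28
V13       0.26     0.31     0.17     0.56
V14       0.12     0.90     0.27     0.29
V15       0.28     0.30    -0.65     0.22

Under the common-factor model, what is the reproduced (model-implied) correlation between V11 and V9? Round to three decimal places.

-0.351

r̂ = Σ λ_i·λ_j across factors = (0.78)(-0.53) + (0.05)(0.37) + (0.39)(0.05) + (0.20)(0.12)
  = -0.4134 +0.0185 +0.0195 +0.0240 = -0.3514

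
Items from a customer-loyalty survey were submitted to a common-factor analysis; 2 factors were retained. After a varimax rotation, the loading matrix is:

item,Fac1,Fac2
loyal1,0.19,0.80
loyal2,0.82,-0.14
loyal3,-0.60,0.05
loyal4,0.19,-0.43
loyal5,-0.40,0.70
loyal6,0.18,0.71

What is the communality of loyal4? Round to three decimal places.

h² = 0.19² + (-0.43)² = 0.0361 + 0.1849 = 0.2210

0.221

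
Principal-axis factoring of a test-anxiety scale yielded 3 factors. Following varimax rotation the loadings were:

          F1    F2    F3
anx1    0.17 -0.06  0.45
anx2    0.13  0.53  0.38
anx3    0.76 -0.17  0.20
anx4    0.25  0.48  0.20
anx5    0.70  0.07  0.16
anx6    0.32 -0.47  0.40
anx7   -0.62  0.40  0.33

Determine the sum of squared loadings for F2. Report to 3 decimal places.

SS loadings for F2 = (-0.06)² + 0.53² + (-0.17)² + 0.48² + 0.07² + (-0.47)² + 0.40² = 0.0036 + 0.2809 + 0.0289 + 0.2304 + 0.0049 + 0.2209 + 0.1600 = 0.9296

0.930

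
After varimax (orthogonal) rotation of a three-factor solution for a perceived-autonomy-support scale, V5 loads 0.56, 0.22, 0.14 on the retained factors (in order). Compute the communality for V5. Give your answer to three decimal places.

h² = 0.56² + 0.22² + 0.14² = 0.3136 + 0.0484 + 0.0196 = 0.3816

0.382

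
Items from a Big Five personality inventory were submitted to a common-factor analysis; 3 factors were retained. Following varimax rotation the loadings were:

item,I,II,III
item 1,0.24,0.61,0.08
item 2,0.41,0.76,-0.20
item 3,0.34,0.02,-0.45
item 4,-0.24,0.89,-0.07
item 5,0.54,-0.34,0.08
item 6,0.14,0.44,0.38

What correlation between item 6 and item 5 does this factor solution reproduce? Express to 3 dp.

-0.044

r̂ = Σ λ_i·λ_j across factors = (0.14)(0.54) + (0.44)(-0.34) + (0.38)(0.08)
  = +0.0756 -0.1496 +0.0304 = -0.0436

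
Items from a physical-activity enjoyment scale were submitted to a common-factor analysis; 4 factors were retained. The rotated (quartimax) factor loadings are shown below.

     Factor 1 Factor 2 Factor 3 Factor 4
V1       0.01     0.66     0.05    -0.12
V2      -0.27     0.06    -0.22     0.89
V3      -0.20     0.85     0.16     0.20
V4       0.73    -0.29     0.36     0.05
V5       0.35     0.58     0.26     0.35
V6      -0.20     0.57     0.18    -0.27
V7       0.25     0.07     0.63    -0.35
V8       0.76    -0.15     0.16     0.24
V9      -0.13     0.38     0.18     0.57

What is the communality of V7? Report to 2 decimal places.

0.59

h² = 0.25² + 0.07² + 0.63² + (-0.35)² = 0.0625 + 0.0049 + 0.3969 + 0.1225 = 0.5868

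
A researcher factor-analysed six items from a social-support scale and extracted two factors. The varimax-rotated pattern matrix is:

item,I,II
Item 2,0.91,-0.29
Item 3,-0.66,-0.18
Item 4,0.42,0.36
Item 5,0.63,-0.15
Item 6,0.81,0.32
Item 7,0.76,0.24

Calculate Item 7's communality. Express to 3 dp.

0.635

h² = 0.76² + 0.24² = 0.5776 + 0.0576 = 0.6352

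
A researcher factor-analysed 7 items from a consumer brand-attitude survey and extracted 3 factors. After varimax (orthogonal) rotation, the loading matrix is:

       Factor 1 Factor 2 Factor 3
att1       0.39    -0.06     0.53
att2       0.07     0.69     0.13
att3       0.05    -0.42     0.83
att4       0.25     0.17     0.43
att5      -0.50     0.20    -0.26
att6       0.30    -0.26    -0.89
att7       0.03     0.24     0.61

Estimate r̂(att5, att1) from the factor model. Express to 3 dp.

r̂ = Σ λ_i·λ_j across factors = (-0.50)(0.39) + (0.20)(-0.06) + (-0.26)(0.53)
  = -0.1950 -0.0120 -0.1378 = -0.3448

-0.345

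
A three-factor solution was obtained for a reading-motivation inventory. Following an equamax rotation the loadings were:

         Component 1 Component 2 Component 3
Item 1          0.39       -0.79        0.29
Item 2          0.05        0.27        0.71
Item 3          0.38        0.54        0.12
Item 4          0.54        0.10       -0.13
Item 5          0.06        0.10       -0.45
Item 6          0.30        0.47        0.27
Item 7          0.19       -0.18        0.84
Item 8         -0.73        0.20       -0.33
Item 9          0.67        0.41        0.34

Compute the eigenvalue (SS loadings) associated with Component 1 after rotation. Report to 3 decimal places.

1.702

SS loadings for Component 1 = 0.39² + 0.05² + 0.38² + 0.54² + 0.06² + 0.30² + 0.19² + (-0.73)² + 0.67² = 0.1521 + 0.0025 + 0.1444 + 0.2916 + 0.0036 + 0.0900 + 0.0361 + 0.5329 + 0.4489 = 1.7021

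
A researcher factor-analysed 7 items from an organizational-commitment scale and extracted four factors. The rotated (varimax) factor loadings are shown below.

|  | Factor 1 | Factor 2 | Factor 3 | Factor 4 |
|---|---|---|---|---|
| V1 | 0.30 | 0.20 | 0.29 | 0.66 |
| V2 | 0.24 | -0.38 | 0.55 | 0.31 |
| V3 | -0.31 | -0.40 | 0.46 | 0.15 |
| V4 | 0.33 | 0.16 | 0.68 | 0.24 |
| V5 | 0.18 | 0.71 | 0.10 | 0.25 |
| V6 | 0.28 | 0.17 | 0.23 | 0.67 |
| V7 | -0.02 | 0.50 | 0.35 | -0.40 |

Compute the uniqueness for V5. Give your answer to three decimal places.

h² = 0.18² + 0.71² + 0.10² + 0.25² = 0.0324 + 0.5041 + 0.0100 + 0.0625 = 0.6090
Uniqueness u² = 1 − h² = 1 − 0.6090 = 0.3910

0.391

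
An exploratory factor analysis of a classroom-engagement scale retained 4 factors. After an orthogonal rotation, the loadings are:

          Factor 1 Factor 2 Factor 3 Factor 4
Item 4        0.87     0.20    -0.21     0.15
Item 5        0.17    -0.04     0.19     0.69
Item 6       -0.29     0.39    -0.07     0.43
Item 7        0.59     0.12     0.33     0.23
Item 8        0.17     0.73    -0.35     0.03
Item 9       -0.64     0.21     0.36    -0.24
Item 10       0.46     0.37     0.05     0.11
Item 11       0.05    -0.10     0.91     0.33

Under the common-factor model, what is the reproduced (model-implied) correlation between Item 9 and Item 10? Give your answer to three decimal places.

-0.225

r̂ = Σ λ_i·λ_j across factors = (-0.64)(0.46) + (0.21)(0.37) + (0.36)(0.05) + (-0.24)(0.11)
  = -0.2944 +0.0777 +0.0180 -0.0264 = -0.2251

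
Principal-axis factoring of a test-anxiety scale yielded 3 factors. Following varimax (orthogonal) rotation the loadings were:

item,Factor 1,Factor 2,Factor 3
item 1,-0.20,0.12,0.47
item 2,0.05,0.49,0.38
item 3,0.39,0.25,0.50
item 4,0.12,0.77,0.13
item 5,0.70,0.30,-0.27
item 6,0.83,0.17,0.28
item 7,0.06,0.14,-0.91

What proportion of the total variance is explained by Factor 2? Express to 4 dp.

SS loadings for Factor 2 = 0.12² + 0.49² + 0.25² + 0.77² + 0.30² + 0.17² + 0.14² = 1.0484
Proportion of variance = 1.0484 / 7 = 0.1498.

0.1498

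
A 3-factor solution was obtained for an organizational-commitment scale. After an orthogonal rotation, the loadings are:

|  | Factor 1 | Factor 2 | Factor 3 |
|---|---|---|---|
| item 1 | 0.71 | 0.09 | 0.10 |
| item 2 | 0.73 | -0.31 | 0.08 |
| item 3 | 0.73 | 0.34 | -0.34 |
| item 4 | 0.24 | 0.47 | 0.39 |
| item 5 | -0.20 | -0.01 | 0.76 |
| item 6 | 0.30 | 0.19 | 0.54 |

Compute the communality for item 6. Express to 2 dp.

0.42

h² = 0.30² + 0.19² + 0.54² = 0.0900 + 0.0361 + 0.2916 = 0.4177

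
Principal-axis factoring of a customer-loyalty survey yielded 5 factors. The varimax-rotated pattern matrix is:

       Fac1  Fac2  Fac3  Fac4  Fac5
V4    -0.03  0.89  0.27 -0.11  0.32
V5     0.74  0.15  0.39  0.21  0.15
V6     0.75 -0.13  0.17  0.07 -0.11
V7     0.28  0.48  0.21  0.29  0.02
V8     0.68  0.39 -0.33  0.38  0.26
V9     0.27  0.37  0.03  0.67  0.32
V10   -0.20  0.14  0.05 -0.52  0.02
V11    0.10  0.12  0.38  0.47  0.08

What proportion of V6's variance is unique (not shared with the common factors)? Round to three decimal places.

h² = 0.75² + (-0.13)² + 0.17² + 0.07² + (-0.11)² = 0.5625 + 0.0169 + 0.0289 + 0.0049 + 0.0121 = 0.6253
Uniqueness u² = 1 − h² = 1 − 0.6253 = 0.3747

0.375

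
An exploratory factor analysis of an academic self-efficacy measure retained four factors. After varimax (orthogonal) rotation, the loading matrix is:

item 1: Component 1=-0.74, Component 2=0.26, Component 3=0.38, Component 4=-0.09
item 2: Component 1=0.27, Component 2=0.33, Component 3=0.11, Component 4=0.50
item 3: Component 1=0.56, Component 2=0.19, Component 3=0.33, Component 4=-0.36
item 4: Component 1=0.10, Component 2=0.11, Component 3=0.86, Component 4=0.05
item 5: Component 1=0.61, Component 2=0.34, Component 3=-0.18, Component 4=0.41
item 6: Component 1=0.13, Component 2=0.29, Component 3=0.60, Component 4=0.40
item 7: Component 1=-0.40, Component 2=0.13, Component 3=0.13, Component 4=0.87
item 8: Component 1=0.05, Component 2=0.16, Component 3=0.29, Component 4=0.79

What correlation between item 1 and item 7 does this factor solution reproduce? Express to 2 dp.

0.30

r̂ = Σ λ_i·λ_j across factors = (-0.74)(-0.40) + (0.26)(0.13) + (0.38)(0.13) + (-0.09)(0.87)
  = +0.2960 +0.0338 +0.0494 -0.0783 = 0.3009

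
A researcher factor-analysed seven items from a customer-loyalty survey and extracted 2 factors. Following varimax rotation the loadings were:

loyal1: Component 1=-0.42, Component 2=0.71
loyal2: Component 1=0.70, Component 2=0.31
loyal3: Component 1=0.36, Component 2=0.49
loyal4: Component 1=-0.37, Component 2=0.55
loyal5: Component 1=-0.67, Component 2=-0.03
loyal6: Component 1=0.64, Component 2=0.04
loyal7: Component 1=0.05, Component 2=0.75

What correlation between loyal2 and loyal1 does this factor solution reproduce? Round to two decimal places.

-0.07

r̂ = Σ λ_i·λ_j across factors = (0.70)(-0.42) + (0.31)(0.71)
  = -0.2940 +0.2201 = -0.0739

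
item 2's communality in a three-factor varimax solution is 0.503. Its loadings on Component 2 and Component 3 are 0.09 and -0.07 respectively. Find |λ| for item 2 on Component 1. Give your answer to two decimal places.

Under orthogonal rotation h² = Σλ², so λ_Component 1² = h² − (0.0130) = 0.503 − 0.0130 = 0.4900.
|λ| = √0.4900 = 0.7000.

0.70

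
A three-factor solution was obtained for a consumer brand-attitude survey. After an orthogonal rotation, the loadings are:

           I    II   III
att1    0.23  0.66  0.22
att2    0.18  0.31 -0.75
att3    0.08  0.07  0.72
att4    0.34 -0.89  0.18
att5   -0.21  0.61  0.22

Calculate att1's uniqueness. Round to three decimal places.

0.463

h² = 0.23² + 0.66² + 0.22² = 0.0529 + 0.4356 + 0.0484 = 0.5369
Uniqueness u² = 1 − h² = 1 − 0.5369 = 0.4631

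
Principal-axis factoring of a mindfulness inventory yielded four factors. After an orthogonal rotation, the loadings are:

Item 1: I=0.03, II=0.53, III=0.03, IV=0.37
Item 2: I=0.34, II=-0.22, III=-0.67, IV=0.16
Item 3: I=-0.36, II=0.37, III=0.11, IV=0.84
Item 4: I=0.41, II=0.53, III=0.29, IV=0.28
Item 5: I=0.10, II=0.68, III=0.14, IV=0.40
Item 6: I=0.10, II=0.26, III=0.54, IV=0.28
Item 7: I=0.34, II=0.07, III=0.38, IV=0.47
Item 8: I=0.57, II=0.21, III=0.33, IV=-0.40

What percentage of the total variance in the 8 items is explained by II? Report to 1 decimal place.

SS loadings for II = 0.53² + (-0.22)² + 0.37² + 0.53² + 0.68² + 0.26² + 0.07² + 0.21² = 1.3261
With 8 standardized items, total variance = 8. Proportion = 1.3261/8 = 0.1658 → 16.58%.

16.6%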